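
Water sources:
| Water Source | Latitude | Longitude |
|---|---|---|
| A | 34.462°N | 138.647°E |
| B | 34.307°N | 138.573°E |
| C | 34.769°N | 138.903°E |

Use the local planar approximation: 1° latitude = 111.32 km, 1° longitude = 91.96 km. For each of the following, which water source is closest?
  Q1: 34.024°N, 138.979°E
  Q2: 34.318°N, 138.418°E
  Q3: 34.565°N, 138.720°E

Q1→B; Q2→B; Q3→A

Q1 at 34.024°N, 138.979°E:
  A: √((0.438·111.32)² + (-0.332·91.96)²) = √(2377.35817 + 932.12486) = 57.528 km
  B: √((0.283·111.32)² + (-0.406·91.96)²) = √(992.47429 + 1393.95897) = 48.851 km
  C: √((0.745·111.32)² + (-0.076·91.96)²) = √(6877.94884 + 48.84556) = 83.227 km
  → nearest: B (48.851 km)
Q2 at 34.318°N, 138.418°E:
  A: √((0.144·111.32)² + (0.229·91.96)²) = √(256.96346 + 443.47474) = 26.466 km
  B: √((-0.011·111.32)² + (0.155·91.96)²) = √(1.49945 + 203.17081) = 14.306 km
  C: √((0.451·111.32)² + (0.485·91.96)²) = √(2520.57416 + 1989.21352) = 67.155 km
  → nearest: B (14.306 km)
Q3 at 34.565°N, 138.720°E:
  A: √((-0.103·111.32)² + (-0.073·91.96)²) = √(131.46824 + 45.06544) = 13.287 km
  B: √((-0.258·111.32)² + (-0.147·91.96)²) = √(824.87057 + 182.73957) = 31.743 km
  C: √((0.204·111.32)² + (0.183·91.96)²) = √(515.71140 + 283.20447) = 28.265 km
  → nearest: A (13.287 km)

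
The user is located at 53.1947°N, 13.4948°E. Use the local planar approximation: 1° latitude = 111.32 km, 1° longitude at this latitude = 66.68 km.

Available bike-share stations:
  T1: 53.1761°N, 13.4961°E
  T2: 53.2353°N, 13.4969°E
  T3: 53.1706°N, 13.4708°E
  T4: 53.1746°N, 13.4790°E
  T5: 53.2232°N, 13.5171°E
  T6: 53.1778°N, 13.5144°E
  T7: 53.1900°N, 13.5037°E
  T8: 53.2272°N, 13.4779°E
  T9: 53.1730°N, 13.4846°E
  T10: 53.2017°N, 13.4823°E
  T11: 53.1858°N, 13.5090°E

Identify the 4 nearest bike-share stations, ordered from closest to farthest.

T7, T10, T11, T1

Distances from 53.1947°N, 13.4948°E:
T1: √((-0.0186·111.32)² + (0.0013·66.68)²) = √(4.287186 + 0.007514) = 2.0724 km
T2: √((0.0406·111.32)² + (0.0021·66.68)²) = √(20.426712 + 0.019608) = 4.5218 km
T3: √((-0.0241·111.32)² + (-0.0240·66.68)²) = √(7.197480 + 2.561024) = 3.1239 km
T4: √((-0.0201·111.32)² + (-0.0158·66.68)²) = √(5.006549 + 1.109955) = 2.4732 km
T5: √((0.0285·111.32)² + (0.0223·66.68)²) = √(10.065518 + 2.211062) = 3.5038 km
T6: √((-0.0169·111.32)² + (0.0196·66.68)²) = √(3.539320 + 1.708061) = 2.2907 km
T7: √((-0.0047·111.32)² + (0.0089·66.68)²) = √(0.273742 + 0.352185) = 0.7912 km
T8: √((0.0325·111.32)² + (-0.0169·66.68)²) = √(13.089200 + 1.269886) = 3.7893 km
T9: √((-0.0217·111.32)² + (-0.0102·66.68)²) = √(5.835336 + 0.462585) = 2.5096 km
T10: √((0.0070·111.32)² + (-0.0125·66.68)²) = √(0.607215 + 0.694722) = 1.1410 km
T11: √((-0.0089·111.32)² + (0.0142·66.68)²) = √(0.981582 + 0.896536) = 1.3704 km
Sorted: T7 (0.7912 km) < T10 (1.1410 km) < T11 (1.3704 km) < T1 (2.0724 km) < T6 (2.2907 km) < T4 (2.4732 km) < …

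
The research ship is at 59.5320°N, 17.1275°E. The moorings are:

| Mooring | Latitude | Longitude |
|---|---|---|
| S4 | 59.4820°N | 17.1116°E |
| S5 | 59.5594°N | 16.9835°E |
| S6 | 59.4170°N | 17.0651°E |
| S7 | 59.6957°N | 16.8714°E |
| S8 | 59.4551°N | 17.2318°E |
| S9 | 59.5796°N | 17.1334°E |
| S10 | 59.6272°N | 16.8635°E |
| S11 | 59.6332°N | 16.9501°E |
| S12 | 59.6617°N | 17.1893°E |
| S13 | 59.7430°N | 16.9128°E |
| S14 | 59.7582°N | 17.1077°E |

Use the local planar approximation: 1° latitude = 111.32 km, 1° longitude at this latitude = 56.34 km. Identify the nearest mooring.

Distances from 59.5320°N, 17.1275°E:
S4: √((-0.0500·111.32)² + (-0.0159·56.34)²) = √(30.980356 + 0.802468) = 5.6376 km
S5: √((0.0274·111.32)² + (-0.1440·56.34)²) = √(9.303525 + 65.820120) = 8.6674 km
S6: √((-0.1150·111.32)² + (-0.0624·56.34)²) = √(163.886083 + 12.359556) = 13.2758 km
S7: √((0.1637·111.32)² + (-0.2561·56.34)²) = √(332.080790 + 208.186633) = 23.2437 km
S8: √((-0.0769·111.32)² + (0.1043·56.34)²) = √(73.282297 + 34.530455) = 10.3833 km
S9: √((0.0476·111.32)² + (0.0059·56.34)²) = √(28.077621 + 0.110494) = 5.3092 km
S10: √((0.0952·111.32)² + (-0.2640·56.34)²) = √(112.310482 + 221.228737) = 18.2631 km
S11: √((0.1012·111.32)² + (-0.1774·56.34)²) = √(126.913383 + 99.894348) = 15.0601 km
S12: √((0.1297·111.32)² + (0.0618·56.34)²) = √(208.461735 + 12.123015) = 14.8521 km
S13: √((0.2110·111.32)² + (-0.2147·56.34)²) = √(551.710572 + 146.318006) = 26.4202 km
S14: √((0.2262·111.32)² + (-0.0198·56.34)²) = √(634.061811 + 1.244412) = 25.2053 km
Minimum: S9 at 5.3092 km.

S9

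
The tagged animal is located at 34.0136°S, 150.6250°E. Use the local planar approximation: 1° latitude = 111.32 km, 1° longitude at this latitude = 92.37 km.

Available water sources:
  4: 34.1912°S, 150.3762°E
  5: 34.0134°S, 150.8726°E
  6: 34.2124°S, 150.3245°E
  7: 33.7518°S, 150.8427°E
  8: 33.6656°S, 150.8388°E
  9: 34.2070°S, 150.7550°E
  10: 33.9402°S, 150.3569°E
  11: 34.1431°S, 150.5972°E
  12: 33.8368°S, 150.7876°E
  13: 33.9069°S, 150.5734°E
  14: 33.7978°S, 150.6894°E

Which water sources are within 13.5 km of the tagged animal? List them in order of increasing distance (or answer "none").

13

Distances from 34.0136°S, 150.6250°E:
4: √((-0.1776·111.32)² + (-0.2488·92.37)²) = √(390.869981 + 528.156513) = 30.3154 km
5: √((0.0002·111.32)² + (0.2476·92.37)²) = √(0.000496 + 523.074042) = 22.8708 km
6: √((-0.1988·111.32)² + (-0.3005·92.37)²) = √(489.755312 + 770.461319) = 35.4995 km
7: √((0.2618·111.32)² + (0.2177·92.37)²) = √(849.348022 + 404.369830) = 35.4079 km
8: √((0.3480·111.32)² + (0.2138·92.37)²) = √(1500.738013 + 390.011389) = 43.4827 km
9: √((-0.1934·111.32)² + (0.1300·92.37)²) = √(463.510242 + 144.194466) = 24.6517 km
10: √((0.0734·111.32)² + (-0.2681·92.37)²) = √(66.763411 + 613.275359) = 26.0776 km
11: √((-0.1295·111.32)² + (-0.0278·92.37)²) = √(207.819326 + 6.594039) = 14.6429 km
12: √((0.1768·111.32)² + (0.1626·92.37)²) = √(387.356561 + 225.581235) = 24.7576 km
13: √((0.1067·111.32)² + (-0.0516·92.37)²) = √(141.083178 + 22.717539) = 12.7985 km
14: √((0.2158·111.32)² + (0.0644·92.37)²) = √(577.097610 + 35.386175) = 24.7484 km
Threshold 13.5 km: 13 (12.7985 km) is within range.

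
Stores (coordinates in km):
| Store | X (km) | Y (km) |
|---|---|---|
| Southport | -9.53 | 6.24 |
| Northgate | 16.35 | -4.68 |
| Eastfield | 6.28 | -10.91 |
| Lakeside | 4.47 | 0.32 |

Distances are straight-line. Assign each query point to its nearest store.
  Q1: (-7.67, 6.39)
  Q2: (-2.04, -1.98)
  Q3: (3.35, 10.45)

Q1 at (-7.67, 6.39):
  Southport: 1.87 km
  Northgate: 26.45 km
  Eastfield: 22.22 km
  Lakeside: 13.57 km
  → nearest: Southport (1.87 km)
Q2 at (-2.04, -1.98):
  Southport: 11.12 km
  Northgate: 18.59 km
  Eastfield: 12.21 km
  Lakeside: 6.90 km
  → nearest: Lakeside (6.90 km)
Q3 at (3.35, 10.45):
  Southport: 13.55 km
  Northgate: 19.95 km
  Eastfield: 21.56 km
  Lakeside: 10.19 km
  → nearest: Lakeside (10.19 km)

Q1→Southport; Q2→Lakeside; Q3→Lakeside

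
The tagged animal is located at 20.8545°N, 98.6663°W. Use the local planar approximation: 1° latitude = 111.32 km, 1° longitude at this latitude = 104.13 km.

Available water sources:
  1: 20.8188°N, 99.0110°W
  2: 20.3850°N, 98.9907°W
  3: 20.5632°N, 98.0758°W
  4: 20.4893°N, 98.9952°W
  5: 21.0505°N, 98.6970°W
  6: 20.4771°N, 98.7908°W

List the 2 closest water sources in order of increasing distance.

Distances from 20.8545°N, 98.6663°W:
1: √((-0.0357·111.32)² + (-0.3447·104.13)²) = √(15.793662 + 1288.351311) = 36.1129 km
2: √((-0.4695·111.32)² + (-0.3244·104.13)²) = √(2731.603047 + 1141.072996) = 62.2308 km
3: √((-0.2913·111.32)² + (0.5905·104.13)²) = √(1051.543794 + 3780.868221) = 69.5156 km
4: √((-0.3652·111.32)² + (-0.3289·104.13)²) = √(1652.752920 + 1172.949957) = 53.1573 km
5: √((0.1960·111.32)² + (-0.0307·104.13)²) = √(476.056542 + 10.219473) = 22.0517 km
6: √((-0.3774·111.32)² + (-0.1245·104.13)²) = √(1765.022260 + 168.070093) = 43.9669 km
Sorted: 5 (22.0517 km) < 1 (36.1129 km) < 6 (43.9669 km) < 4 (53.1573 km) < …

5, 1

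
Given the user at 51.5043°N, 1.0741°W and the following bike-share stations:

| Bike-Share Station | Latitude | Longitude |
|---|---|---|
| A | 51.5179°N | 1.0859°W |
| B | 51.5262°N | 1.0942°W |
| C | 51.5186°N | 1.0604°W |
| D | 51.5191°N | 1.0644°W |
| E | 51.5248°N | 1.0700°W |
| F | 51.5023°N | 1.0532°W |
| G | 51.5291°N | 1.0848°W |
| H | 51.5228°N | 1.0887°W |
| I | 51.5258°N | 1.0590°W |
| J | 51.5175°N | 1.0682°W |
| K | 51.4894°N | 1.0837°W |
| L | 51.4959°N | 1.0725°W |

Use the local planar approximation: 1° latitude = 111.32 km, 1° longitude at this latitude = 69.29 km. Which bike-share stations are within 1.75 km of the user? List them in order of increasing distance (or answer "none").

L, F, J, A

Distances from 51.5043°N, 1.0741°W:
A: 1.7206 km
B: 2.8077 km
C: 1.8534 km
D: 1.7794 km
E: 2.2997 km
F: 1.4652 km
G: 2.8586 km
H: 2.2945 km
I: 2.6121 km
J: 1.5252 km
K: 1.7871 km
L: 0.9416 km
Threshold 1.75 km: L (0.9416 km), F (1.4652 km), J (1.5252 km), A (1.7206 km) are within range.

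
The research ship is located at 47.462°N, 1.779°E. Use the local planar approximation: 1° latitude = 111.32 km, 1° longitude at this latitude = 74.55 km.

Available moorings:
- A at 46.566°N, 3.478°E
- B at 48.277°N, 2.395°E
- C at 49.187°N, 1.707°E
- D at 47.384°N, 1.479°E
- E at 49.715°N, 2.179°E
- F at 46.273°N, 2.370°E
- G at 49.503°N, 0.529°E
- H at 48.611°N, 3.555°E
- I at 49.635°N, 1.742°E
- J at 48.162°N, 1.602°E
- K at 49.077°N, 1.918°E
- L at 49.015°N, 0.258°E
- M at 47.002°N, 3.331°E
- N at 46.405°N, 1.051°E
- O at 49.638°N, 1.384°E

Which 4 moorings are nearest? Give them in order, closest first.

Distances from 47.462°N, 1.779°E:
A: √((-0.896·111.32)² + (1.699·74.55)²) = √(9948.61019 + 16042.86959) = 161.219 km
B: √((0.815·111.32)² + (0.616·74.55)²) = √(8231.17079 + 2108.90356) = 101.686 km
C: √((1.725·111.32)² + (-0.072·74.55)²) = √(36874.36873 + 28.81113) = 192.102 km
D: √((-0.078·111.32)² + (-0.300·74.55)²) = √(75.39379 + 500.19322) = 23.991 km
E: √((2.253·111.32)² + (0.400·74.55)²) = √(62902.62635 + 889.23240) = 252.571 km
F: √((-1.189·111.32)² + (0.591·74.55)²) = √(17519.03195 + 1941.19989) = 139.500 km
G: √((2.041·111.32)² + (-1.250·74.55)²) = √(51621.71214 + 8683.91016) = 245.572 km
H: √((1.149·111.32)² + (1.776·74.55)²) = √(16360.11879 + 17529.97184) = 184.093 km
I: √((2.173·111.32)² + (-0.037·74.55)²) = √(58514.81657 + 7.60849) = 241.914 km
J: √((0.700·111.32)² + (-0.177·74.55)²) = √(6072.14978 + 174.11726) = 79.033 km
K: √((1.615·111.32)² + (0.139·74.55)²) = √(32321.49561 + 107.38037) = 180.080 km
L: √((1.553·111.32)² + (-1.521·74.55)²) = √(29887.48057 + 12857.41683) = 206.748 km
M: √((-0.460·111.32)² + (1.552·74.55)²) = √(2622.17733 + 13386.86024) = 126.527 km
N: √((-1.057·111.32)² + (-0.728·74.55)²) = √(13845.10870 + 2945.49340) = 129.579 km
O: √((2.176·111.32)² + (-0.395·74.55)²) = √(58676.49685 + 867.14053) = 244.016 km
Sorted: D (23.991 km) < J (79.033 km) < B (101.686 km) < M (126.527 km) < N (129.579 km) < F (139.500 km) < …

D, J, B, M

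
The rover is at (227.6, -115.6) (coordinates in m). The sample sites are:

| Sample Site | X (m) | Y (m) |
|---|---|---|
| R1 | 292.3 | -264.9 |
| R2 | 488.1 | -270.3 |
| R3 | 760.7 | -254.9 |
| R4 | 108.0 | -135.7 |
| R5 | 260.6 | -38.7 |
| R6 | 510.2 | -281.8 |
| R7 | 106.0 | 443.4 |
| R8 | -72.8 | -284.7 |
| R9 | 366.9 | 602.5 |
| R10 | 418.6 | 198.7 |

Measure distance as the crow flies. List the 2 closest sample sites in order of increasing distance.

R5, R4

Distances from (227.6, -115.6):
R1: √((64.7)² + (-149.3)²) = √(4186.090 + 22290.490) = 162.7 m
R2: √((260.5)² + (-154.7)²) = √(67860.250 + 23932.090) = 303.0 m
R3: √((533.1)² + (-139.3)²) = √(284195.610 + 19404.490) = 551.0 m
R4: √((-119.6)² + (-20.1)²) = √(14304.160 + 404.010) = 121.3 m
R5: √((33.0)² + (76.9)²) = √(1089.000 + 5913.610) = 83.7 m
R6: √((282.6)² + (-166.2)²) = √(79862.760 + 27622.440) = 327.8 m
R7: √((-121.6)² + (559.0)²) = √(14786.560 + 312481.000) = 572.1 m
R8: √((-300.4)² + (-169.1)²) = √(90240.160 + 28594.810) = 344.7 m
R9: √((139.3)² + (718.1)²) = √(19404.490 + 515667.610) = 731.5 m
R10: √((191.0)² + (314.3)²) = √(36481.000 + 98784.490) = 367.8 m
Sorted: R5 (83.7 m) < R4 (121.3 m) < R1 (162.7 m) < R2 (303.0 m) < …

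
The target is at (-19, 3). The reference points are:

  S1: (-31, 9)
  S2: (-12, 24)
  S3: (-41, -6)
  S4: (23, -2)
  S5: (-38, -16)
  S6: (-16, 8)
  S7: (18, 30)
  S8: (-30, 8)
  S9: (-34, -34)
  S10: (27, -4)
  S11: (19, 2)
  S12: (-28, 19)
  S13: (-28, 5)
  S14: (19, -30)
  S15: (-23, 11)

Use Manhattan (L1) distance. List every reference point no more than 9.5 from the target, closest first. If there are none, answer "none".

S6

Distances from (-19, 3):
S1: |-12| + |6| = 12 + 6 = 18
S2: |7| + |21| = 7 + 21 = 28
S3: |-22| + |-9| = 22 + 9 = 31
S4: |42| + |-5| = 42 + 5 = 47
S5: |-19| + |-19| = 19 + 19 = 38
S6: |3| + |5| = 3 + 5 = 8
S7: |37| + |27| = 37 + 27 = 64
S8: |-11| + |5| = 11 + 5 = 16
S9: |-15| + |-37| = 15 + 37 = 52
S10: |46| + |-7| = 46 + 7 = 53
S11: |38| + |-1| = 38 + 1 = 39
S12: |-9| + |16| = 9 + 16 = 25
S13: |-9| + |2| = 9 + 2 = 11
S14: |38| + |-33| = 38 + 33 = 71
S15: |-4| + |8| = 4 + 8 = 12
Threshold 9.5: S6 (8) is within range.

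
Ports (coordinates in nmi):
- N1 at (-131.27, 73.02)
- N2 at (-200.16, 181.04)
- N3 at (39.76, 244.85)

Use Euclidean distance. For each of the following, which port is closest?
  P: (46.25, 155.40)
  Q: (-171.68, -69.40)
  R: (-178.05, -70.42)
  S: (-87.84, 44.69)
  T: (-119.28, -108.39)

P at (46.25, 155.40):
  N1: 195.70 nmi
  N2: 247.74 nmi
  N3: 89.69 nmi
  → nearest: N3 (89.69 nmi)
Q at (-171.68, -69.40):
  N1: 148.04 nmi
  N2: 252.05 nmi
  N3: 378.76 nmi
  → nearest: N1 (148.04 nmi)
R at (-178.05, -70.42):
  N1: 150.88 nmi
  N2: 252.43 nmi
  N3: 383.19 nmi
  → nearest: N1 (150.88 nmi)
S at (-87.84, 44.69):
  N1: 51.85 nmi
  N2: 176.66 nmi
  N3: 237.37 nmi
  → nearest: N1 (51.85 nmi)
T at (-119.28, -108.39):
  N1: 181.81 nmi
  N2: 300.52 nmi
  N3: 387.39 nmi
  → nearest: N1 (181.81 nmi)

P→N3; Q→N1; R→N1; S→N1; T→N1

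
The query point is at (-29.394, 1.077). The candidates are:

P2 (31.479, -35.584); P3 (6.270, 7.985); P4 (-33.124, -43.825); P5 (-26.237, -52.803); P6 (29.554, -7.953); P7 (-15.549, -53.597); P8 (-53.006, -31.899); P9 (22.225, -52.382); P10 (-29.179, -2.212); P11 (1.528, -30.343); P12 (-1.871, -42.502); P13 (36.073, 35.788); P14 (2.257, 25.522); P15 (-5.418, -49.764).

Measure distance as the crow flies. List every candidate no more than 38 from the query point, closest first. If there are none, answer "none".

P10, P3

Distances from (-29.394, 1.077):
P2: 71.060
P3: 36.327
P4: 45.057
P5: 53.972
P6: 59.636
P7: 56.400
P8: 40.558
P9: 74.313
P10: 3.296
P11: 44.084
P12: 51.543
P13: 74.100
P14: 39.992
P15: 56.211
Threshold 38: P10 (3.296), P3 (36.327) are within range.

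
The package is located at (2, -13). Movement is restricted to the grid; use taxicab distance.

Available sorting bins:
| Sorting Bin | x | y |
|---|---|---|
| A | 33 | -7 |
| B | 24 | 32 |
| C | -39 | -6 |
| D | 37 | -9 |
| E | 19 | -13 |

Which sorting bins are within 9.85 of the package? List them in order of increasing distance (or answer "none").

none

Distances from (2, -13):
A: |31| + |6| = 31 + 6 = 37
B: |22| + |45| = 22 + 45 = 67
C: |-41| + |7| = 41 + 7 = 48
D: |35| + |4| = 35 + 4 = 39
E: |17| + |0| = 17 + 0 = 17
Threshold 9.85: none within range.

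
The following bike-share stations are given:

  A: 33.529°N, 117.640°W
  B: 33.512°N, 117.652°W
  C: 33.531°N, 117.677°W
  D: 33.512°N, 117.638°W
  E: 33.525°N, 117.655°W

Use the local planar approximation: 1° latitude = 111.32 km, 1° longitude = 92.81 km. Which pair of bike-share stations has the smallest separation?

Pairwise distances:
A–B: √((-0.017·111.32)² + (-0.012·92.81)²) = √(3.58133 + 1.24037) = 2.196 km
A–C: √((0.002·111.32)² + (-0.037·92.81)²) = √(0.04957 + 11.79215) = 3.441 km
A–D: √((-0.017·111.32)² + (0.002·92.81)²) = √(3.58133 + 0.03445) = 1.902 km
A–E: √((-0.004·111.32)² + (-0.015·92.81)²) = √(0.19827 + 1.93808) = 1.462 km
B–C: √((0.019·111.32)² + (-0.025·92.81)²) = √(4.47356 + 5.38356) = 3.140 km
B–D: √((0.000·111.32)² + (0.014·92.81)²) = √(0.00000 + 1.68828) = 1.299 km
B–E: √((0.013·111.32)² + (-0.003·92.81)²) = √(2.09427 + 0.07752) = 1.474 km
C–D: √((-0.019·111.32)² + (0.039·92.81)²) = √(4.47356 + 13.10143) = 4.192 km
C–E: √((-0.006·111.32)² + (0.022·92.81)²) = √(0.44612 + 4.16903) = 2.148 km
D–E: √((0.013·111.32)² + (-0.017·92.81)²) = √(2.09427 + 2.48936) = 2.141 km
Closest pair: B–D at 1.299 km.

B and D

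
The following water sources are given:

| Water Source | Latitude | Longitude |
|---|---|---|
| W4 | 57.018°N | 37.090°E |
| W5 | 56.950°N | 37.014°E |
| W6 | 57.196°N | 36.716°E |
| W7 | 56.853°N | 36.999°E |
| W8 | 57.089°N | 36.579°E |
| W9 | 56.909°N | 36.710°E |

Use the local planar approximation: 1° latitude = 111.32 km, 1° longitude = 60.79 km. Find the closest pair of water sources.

W4 and W5

Pairwise distances:
W4–W5: √((-0.068·111.32)² + (-0.076·60.79)²) = √(57.30127 + 21.34477) = 8.868 km
W4–W6: √((0.178·111.32)² + (-0.374·60.79)²) = √(392.63264 + 516.90114) = 30.158 km
W4–W7: √((-0.165·111.32)² + (-0.091·60.79)²) = √(337.37608 + 30.60181) = 19.183 km
W4–W8: √((0.071·111.32)² + (-0.511·60.79)²) = √(62.46879 + 964.95284) = 32.053 km
W4–W9: √((-0.109·111.32)² + (-0.380·60.79)²) = √(147.23104 + 533.61924) = 26.093 km
W5–W6: √((0.246·111.32)² + (-0.298·60.79)²) = √(749.92289 + 328.16844) = 32.834 km
W5–W7: √((-0.097·111.32)² + (-0.015·60.79)²) = √(116.59767 + 0.83147) = 10.836 km
W5–W8: √((0.139·111.32)² + (-0.435·60.79)²) = √(239.42858 + 699.26663) = 30.638 km
W5–W9: √((-0.041·111.32)² + (-0.304·60.79)²) = √(20.83119 + 341.51631) = 19.035 km
W6–W7: √((-0.343·111.32)² + (0.283·60.79)²) = √(1457.92316 + 295.96282) = 41.879 km
W6–W8: √((-0.107·111.32)² + (-0.137·60.79)²) = √(141.87764 + 69.35941) = 14.534 km
W6–W9: √((-0.287·111.32)² + (-0.006·60.79)²) = √(1020.72838 + 0.13304) = 31.951 km
W7–W8: √((0.236·111.32)² + (-0.420·60.79)²) = √(690.19276 + 651.87281) = 36.634 km
W7–W9: √((0.056·111.32)² + (-0.289·60.79)²) = √(38.86176 + 308.64552) = 18.642 km
W8–W9: √((-0.180·111.32)² + (0.131·60.79)²) = √(401.50541 + 63.41717) = 21.562 km
Closest pair: W4–W5 at 8.868 km.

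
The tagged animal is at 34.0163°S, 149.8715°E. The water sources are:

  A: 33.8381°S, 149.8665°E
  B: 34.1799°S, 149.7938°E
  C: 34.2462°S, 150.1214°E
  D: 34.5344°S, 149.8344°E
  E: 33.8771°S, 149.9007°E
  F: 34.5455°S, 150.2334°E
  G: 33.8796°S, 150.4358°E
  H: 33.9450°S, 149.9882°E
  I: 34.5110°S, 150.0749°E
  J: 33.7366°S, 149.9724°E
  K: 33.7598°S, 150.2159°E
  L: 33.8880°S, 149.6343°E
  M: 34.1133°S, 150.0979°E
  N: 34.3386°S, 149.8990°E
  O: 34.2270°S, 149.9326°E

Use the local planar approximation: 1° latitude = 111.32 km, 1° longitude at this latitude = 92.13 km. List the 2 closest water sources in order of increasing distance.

H, E

Distances from 34.0163°S, 149.8715°E:
A: √((0.1782·111.32)² + (-0.0050·92.13)²) = √(393.515456 + 0.212198) = 19.8426 km
B: √((-0.1636·111.32)² + (-0.0777·92.13)²) = √(331.675196 + 51.244137) = 19.5683 km
C: √((-0.2299·111.32)² + (0.2499·92.13)²) = √(654.974418 + 530.071744) = 34.4245 km
D: √((-0.5181·111.32)² + (-0.0371·92.13)²) = √(3326.393167 + 11.682881) = 57.7761 km
E: √((0.1392·111.32)² + (0.0292·92.13)²) = √(240.118082 + 7.237155) = 15.7275 km
F: √((-0.5292·111.32)² + (0.3619·92.13)²) = √(3470.452194 + 1111.678761) = 67.6914 km
G: √((0.1367·111.32)² + (0.5643·92.13)²) = √(231.570602 + 2702.851858) = 54.1703 km
H: √((0.0713·111.32)² + (0.1167·92.13)²) = √(62.997810 + 115.596279) = 13.3639 km
I: √((-0.4947·111.32)² + (0.2034·92.13)²) = √(3032.705341 + 351.159191) = 58.1710 km
J: √((0.2797·111.32)² + (0.1009·92.13)²) = √(969.463200 + 86.414073) = 32.4943 km
K: √((0.2565·111.32)² + (0.3444·92.13)²) = √(815.306931 + 1006.765739) = 42.6857 km
L: √((0.1283·111.32)² + (-0.2372·92.13)²) = √(203.985693 + 477.563924) = 26.1065 km
M: √((-0.0970·111.32)² + (0.2264·92.13)²) = √(116.597668 + 435.065842) = 23.4875 km
N: √((-0.3223·111.32)² + (0.0275·92.13)²) = √(1287.262170 + 6.419002) = 35.9678 km
O: √((-0.2107·111.32)² + (0.0611·92.13)²) = √(550.142842 + 31.687251) = 24.1212 km
Sorted: H (13.3639 km) < E (15.7275 km) < B (19.5683 km) < A (19.8426 km) < …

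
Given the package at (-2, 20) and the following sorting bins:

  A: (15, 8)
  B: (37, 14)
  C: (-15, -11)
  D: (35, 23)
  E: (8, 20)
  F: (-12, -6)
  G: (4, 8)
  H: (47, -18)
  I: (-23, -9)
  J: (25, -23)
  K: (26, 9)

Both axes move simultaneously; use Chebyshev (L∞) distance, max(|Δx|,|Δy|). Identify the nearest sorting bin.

E

Distances from (-2, 20):
A: max(|17|, |-12|) = 17
B: max(|39|, |-6|) = 39
C: max(|-13|, |-31|) = 31
D: max(|37|, |3|) = 37
E: max(|10|, |0|) = 10
F: max(|-10|, |-26|) = 26
G: max(|6|, |-12|) = 12
H: max(|49|, |-38|) = 49
I: max(|-21|, |-29|) = 29
J: max(|27|, |-43|) = 43
K: max(|28|, |-11|) = 28
Minimum: E at 10.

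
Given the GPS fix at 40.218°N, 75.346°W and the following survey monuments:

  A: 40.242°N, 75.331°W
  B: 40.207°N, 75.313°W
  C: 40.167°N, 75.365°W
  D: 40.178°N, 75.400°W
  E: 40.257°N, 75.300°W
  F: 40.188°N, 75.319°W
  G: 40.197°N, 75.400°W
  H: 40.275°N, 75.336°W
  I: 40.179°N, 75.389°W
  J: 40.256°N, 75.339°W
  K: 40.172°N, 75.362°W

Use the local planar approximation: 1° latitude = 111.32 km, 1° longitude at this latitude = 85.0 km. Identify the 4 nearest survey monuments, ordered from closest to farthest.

A, B, F, J

Distances from 40.218°N, 75.346°W:
A: 2.960 km
B: 3.061 km
C: 5.903 km
D: 6.395 km
E: 5.843 km
F: 4.052 km
G: 5.151 km
H: 6.402 km
I: 5.675 km
J: 4.272 km
K: 5.298 km
Sorted: A (2.960 km) < B (3.061 km) < F (4.052 km) < J (4.272 km) < G (5.151 km) < K (5.298 km) < …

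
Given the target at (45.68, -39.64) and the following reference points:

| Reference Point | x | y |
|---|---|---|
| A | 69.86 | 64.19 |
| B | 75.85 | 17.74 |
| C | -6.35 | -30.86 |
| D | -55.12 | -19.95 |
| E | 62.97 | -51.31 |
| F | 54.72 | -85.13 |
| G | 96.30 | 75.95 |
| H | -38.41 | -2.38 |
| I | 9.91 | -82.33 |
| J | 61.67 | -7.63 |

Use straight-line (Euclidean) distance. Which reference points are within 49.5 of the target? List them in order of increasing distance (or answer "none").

Distances from (45.68, -39.64):
A: 106.61
B: 64.83
C: 52.77
D: 102.71
E: 20.86
F: 46.38
G: 126.19
H: 91.98
I: 55.69
J: 35.78
Threshold 49.5: E (20.86), J (35.78), F (46.38) are within range.

E, J, F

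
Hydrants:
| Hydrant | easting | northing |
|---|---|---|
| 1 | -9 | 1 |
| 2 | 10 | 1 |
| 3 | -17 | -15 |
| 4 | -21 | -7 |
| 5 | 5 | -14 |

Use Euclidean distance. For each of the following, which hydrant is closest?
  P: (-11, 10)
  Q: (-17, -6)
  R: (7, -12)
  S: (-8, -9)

P→1; Q→4; R→5; S→1

P at (-11, 10):
  1: 9.22
  2: 22.85
  3: 25.71
  4: 19.72
  5: 28.84
  → nearest: 1 (9.22)
Q at (-17, -6):
  1: 10.63
  2: 27.89
  3: 9.00
  4: 4.12
  5: 23.41
  → nearest: 4 (4.12)
R at (7, -12):
  1: 20.62
  2: 13.34
  3: 24.19
  4: 28.44
  5: 2.83
  → nearest: 5 (2.83)
S at (-8, -9):
  1: 10.05
  2: 20.59
  3: 10.82
  4: 13.15
  5: 13.93
  → nearest: 1 (10.05)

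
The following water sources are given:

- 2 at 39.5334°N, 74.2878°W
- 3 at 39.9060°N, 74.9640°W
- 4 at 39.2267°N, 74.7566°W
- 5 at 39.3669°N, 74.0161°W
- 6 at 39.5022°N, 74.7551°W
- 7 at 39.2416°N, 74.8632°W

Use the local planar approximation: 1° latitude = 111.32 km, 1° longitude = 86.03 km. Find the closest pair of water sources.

4 and 7

Pairwise distances:
2–3: √((0.3726·111.32)² + (-0.6762·86.03)²) = √(1720.410547 + 3384.154473) = 71.4462 km
2–4: √((-0.3067·111.32)² + (-0.4688·86.03)²) = √(1165.665512 + 1626.578591) = 52.8417 km
2–5: √((-0.1665·111.32)² + (0.2717·86.03)²) = √(343.538070 + 546.360285) = 29.8312 km
2–6: √((-0.0312·111.32)² + (-0.4673·86.03)²) = √(12.063007 + 1616.186251) = 40.3516 km
2–7: √((-0.2918·111.32)² + (-0.5754·86.03)²) = √(1055.156723 + 2450.414541) = 59.2079 km
3–4: √((-0.6793·111.32)² + (0.2074·86.03)²) = √(5718.335398 + 318.359160) = 77.6962 km
3–5: √((-0.5391·111.32)² + (0.9479·86.03)²) = √(3601.513599 + 6650.049719) = 101.2500 km
3–6: √((-0.4038·111.32)² + (0.2089·86.03)²) = √(2020.593839 + 322.980815) = 48.4105 km
3–7: √((-0.6644·111.32)² + (0.1008·86.03)²) = √(5470.230704 + 75.200531) = 74.4677 km
4–5: √((0.1402·111.32)² + (0.7405·86.03)²) = √(243.580447 + 4058.354418) = 65.5891 km
4–6: √((0.2755·111.32)² + (0.0015·86.03)²) = √(940.566706 + 0.016653) = 30.6689 km
4–7: √((0.0149·111.32)² + (-0.1066·86.03)²) = √(2.751180 + 84.103536) = 9.3196 km
5–6: √((0.1353·111.32)² + (-0.7390·86.03)²) = √(226.851674 + 4041.929392) = 65.3359 km
5–7: √((-0.1253·111.32)² + (-0.8471·86.03)²) = √(194.557751 + 5310.913271) = 74.1989 km
6–7: √((-0.2606·111.32)² + (-0.1081·86.03)²) = √(841.579636 + 86.487080) = 30.4642 km
Closest pair: 4–7 at 9.3196 km.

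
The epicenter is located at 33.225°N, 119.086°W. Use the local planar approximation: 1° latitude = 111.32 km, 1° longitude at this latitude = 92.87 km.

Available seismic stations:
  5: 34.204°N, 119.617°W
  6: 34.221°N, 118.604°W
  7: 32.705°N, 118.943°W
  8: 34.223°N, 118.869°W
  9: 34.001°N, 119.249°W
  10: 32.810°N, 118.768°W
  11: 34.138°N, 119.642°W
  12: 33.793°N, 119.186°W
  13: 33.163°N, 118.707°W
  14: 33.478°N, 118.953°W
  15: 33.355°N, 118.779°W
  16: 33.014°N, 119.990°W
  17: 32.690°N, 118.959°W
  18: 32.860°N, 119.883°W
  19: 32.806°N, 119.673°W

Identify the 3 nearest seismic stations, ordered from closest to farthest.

Distances from 33.225°N, 119.086°W:
5: 119.620 km
6: 119.570 km
7: 59.390 km
8: 112.910 km
9: 87.701 km
10: 54.831 km
11: 114.000 km
12: 63.908 km
13: 35.868 km
14: 30.753 km
15: 31.974 km
16: 87.178 km
17: 60.713 km
18: 84.436 km
19: 71.746 km
Sorted: 14 (30.753 km) < 15 (31.974 km) < 13 (35.868 km) < 10 (54.831 km) < 7 (59.390 km) < …

14, 15, 13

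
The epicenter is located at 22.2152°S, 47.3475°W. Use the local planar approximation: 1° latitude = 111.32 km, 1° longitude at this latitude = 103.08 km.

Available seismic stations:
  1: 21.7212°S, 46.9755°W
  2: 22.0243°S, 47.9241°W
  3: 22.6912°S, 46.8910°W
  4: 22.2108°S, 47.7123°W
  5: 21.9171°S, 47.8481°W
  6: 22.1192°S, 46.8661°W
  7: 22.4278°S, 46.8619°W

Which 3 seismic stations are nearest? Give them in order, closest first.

4, 6, 7

Distances from 22.2152°S, 47.3475°W:
1: √((0.4940·111.32)² + (0.3720·103.08)²) = √(3024.128863 + 1470.397310) = 67.0412 km
2: √((0.1909·111.32)² + (-0.5766·103.08)²) = √(451.604491 + 3532.629537) = 63.1208 km
3: √((-0.4760·111.32)² + (0.4565·103.08)²) = √(2807.762056 + 2214.269018) = 70.8663 km
4: √((0.0044·111.32)² + (-0.3648·103.08)²) = √(0.239912 + 1414.029530) = 37.6068 km
5: √((0.2981·111.32)² + (-0.5006·103.08)²) = √(1101.210509 + 2662.750717) = 61.3511 km
6: √((0.0960·111.32)² + (0.4814·103.08)²) = √(114.205984 + 2462.413546) = 50.7604 km
7: √((-0.2126·111.32)² + (0.4856·103.08)²) = √(560.109470 + 2505.567897) = 55.3686 km
Sorted: 4 (37.6068 km) < 6 (50.7604 km) < 7 (55.3686 km) < 5 (61.3511 km) < 2 (63.1208 km) < …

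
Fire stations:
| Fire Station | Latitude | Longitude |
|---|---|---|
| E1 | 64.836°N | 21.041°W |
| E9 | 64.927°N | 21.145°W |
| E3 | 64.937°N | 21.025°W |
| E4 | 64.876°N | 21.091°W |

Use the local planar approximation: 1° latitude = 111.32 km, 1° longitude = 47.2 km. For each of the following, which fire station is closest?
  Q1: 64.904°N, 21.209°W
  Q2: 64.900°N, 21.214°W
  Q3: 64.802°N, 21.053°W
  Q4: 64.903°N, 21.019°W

Q1→E9; Q2→E9; Q3→E1; Q4→E3

Q1 at 64.904°N, 21.209°W:
  E1: √((-0.068·111.32)² + (0.168·47.2)²) = √(57.30127 + 62.87856) = 10.963 km
  E9: √((0.023·111.32)² + (0.064·47.2)²) = √(6.55544 + 9.12523) = 3.960 km
  E3: √((0.033·111.32)² + (0.184·47.2)²) = √(13.49504 + 75.42575) = 9.430 km
  E4: √((-0.028·111.32)² + (0.118·47.2)²) = √(9.71544 + 31.02044) = 6.382 km
  → nearest: E9 (3.960 km)
Q2 at 64.900°N, 21.214°W:
  E1: √((-0.064·111.32)² + (0.173·47.2)²) = √(50.75822 + 66.67702) = 10.837 km
  E9: √((0.027·111.32)² + (0.069·47.2)²) = √(9.03387 + 10.60675) = 4.432 km
  E3: √((0.037·111.32)² + (0.189·47.2)²) = √(16.96484 + 79.58067) = 9.826 km
  E4: √((-0.024·111.32)² + (0.123·47.2)²) = √(7.13787 + 33.70499) = 6.391 km
  → nearest: E9 (4.432 km)
Q3 at 64.802°N, 21.053°W:
  E1: √((0.034·111.32)² + (0.012·47.2)²) = √(14.32532 + 0.32081) = 3.827 km
  E9: √((0.125·111.32)² + (-0.092·47.2)²) = √(193.62722 + 18.85644) = 14.577 km
  E3: √((0.135·111.32)² + (0.028·47.2)²) = √(225.84680 + 1.74663) = 15.086 km
  E4: √((0.074·111.32)² + (-0.038·47.2)²) = √(67.85937 + 3.21700) = 8.431 km
  → nearest: E1 (3.827 km)
Q4 at 64.903°N, 21.019°W:
  E1: √((-0.067·111.32)² + (-0.022·47.2)²) = √(55.62833 + 1.07827) = 7.530 km
  E9: √((0.024·111.32)² + (-0.126·47.2)²) = √(7.13787 + 35.36919) = 6.520 km
  E3: √((0.034·111.32)² + (-0.006·47.2)²) = √(14.32532 + 0.08020) = 3.795 km
  E4: √((-0.027·111.32)² + (-0.072·47.2)²) = √(9.03387 + 11.54912) = 4.537 km
  → nearest: E3 (3.795 km)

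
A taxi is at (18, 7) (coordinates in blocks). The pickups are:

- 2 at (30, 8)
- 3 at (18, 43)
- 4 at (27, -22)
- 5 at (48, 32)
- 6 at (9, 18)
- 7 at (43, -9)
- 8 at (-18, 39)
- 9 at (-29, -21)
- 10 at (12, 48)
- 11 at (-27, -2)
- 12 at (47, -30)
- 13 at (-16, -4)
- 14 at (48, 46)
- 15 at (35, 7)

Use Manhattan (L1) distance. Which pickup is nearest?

Distances from (18, 7):
2: 13 blocks
3: 36 blocks
4: 38 blocks
5: 55 blocks
6: 20 blocks
7: 41 blocks
8: 68 blocks
9: 75 blocks
10: 47 blocks
11: 54 blocks
12: 66 blocks
13: 45 blocks
14: 69 blocks
15: 17 blocks
Minimum: 2 at 13 blocks.

2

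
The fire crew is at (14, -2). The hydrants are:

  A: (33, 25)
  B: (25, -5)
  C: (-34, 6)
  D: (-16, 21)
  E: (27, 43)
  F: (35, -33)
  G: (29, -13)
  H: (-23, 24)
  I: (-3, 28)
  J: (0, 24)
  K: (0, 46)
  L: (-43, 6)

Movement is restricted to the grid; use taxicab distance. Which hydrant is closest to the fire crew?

B

Distances from (14, -2):
A: 46
B: 14
C: 56
D: 53
E: 58
F: 52
G: 26
H: 63
I: 47
J: 40
K: 62
L: 65
Minimum: B at 14.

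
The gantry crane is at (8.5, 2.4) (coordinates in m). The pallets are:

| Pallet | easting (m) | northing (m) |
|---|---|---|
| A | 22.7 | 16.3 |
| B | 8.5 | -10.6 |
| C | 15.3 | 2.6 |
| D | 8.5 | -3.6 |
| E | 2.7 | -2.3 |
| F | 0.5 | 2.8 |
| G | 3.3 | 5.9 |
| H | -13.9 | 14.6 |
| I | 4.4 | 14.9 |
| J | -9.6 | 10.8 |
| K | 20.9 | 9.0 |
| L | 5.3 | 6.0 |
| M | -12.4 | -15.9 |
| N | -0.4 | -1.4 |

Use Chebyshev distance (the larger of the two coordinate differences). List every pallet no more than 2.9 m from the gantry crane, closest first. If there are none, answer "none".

Distances from (8.5, 2.4):
A: max(|14.2|, |13.9|) = 14.2 m
B: max(|0.0|, |-13.0|) = 13.0 m
C: max(|6.8|, |0.2|) = 6.8 m
D: max(|0.0|, |-6.0|) = 6.0 m
E: max(|-5.8|, |-4.7|) = 5.8 m
F: max(|-8.0|, |0.4|) = 8.0 m
G: max(|-5.2|, |3.5|) = 5.2 m
H: max(|-22.4|, |12.2|) = 22.4 m
I: max(|-4.1|, |12.5|) = 12.5 m
J: max(|-18.1|, |8.4|) = 18.1 m
K: max(|12.4|, |6.6|) = 12.4 m
L: max(|-3.2|, |3.6|) = 3.6 m
M: max(|-20.9|, |-18.3|) = 20.9 m
N: max(|-8.9|, |-3.8|) = 8.9 m
Threshold 2.9 m: none within range.

none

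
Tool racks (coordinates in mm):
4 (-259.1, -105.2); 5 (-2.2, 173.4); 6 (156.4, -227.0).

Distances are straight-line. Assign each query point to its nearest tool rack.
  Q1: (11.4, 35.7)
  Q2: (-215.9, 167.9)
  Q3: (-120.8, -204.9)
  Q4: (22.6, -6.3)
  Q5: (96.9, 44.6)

Q1→5; Q2→5; Q3→4; Q4→5; Q5→5

Q1 at (11.4, 35.7):
  4: √((-270.5)² + (-140.9)²) = √(73170.250 + 19852.810) = 305.0 mm
  5: √((-13.6)² + (137.7)²) = √(184.960 + 18961.290) = 138.4 mm
  6: √((145.0)² + (-262.7)²) = √(21025.000 + 69011.290) = 300.1 mm
  → nearest: 5 (138.4 mm)
Q2 at (-215.9, 167.9):
  4: √((-43.2)² + (-273.1)²) = √(1866.240 + 74583.610) = 276.5 mm
  5: √((213.7)² + (5.5)²) = √(45667.690 + 30.250) = 213.8 mm
  6: √((372.3)² + (-394.9)²) = √(138607.290 + 155946.010) = 542.7 mm
  → nearest: 5 (213.8 mm)
Q3 at (-120.8, -204.9):
  4: √((-138.3)² + (99.7)²) = √(19126.890 + 9940.090) = 170.5 mm
  5: √((118.6)² + (378.3)²) = √(14065.960 + 143110.890) = 396.5 mm
  6: √((277.2)² + (-22.1)²) = √(76839.840 + 488.410) = 278.1 mm
  → nearest: 4 (170.5 mm)
Q4 at (22.6, -6.3):
  4: √((-281.7)² + (-98.9)²) = √(79354.890 + 9781.210) = 298.6 mm
  5: √((-24.8)² + (179.7)²) = √(615.040 + 32292.090) = 181.4 mm
  6: √((133.8)² + (-220.7)²) = √(17902.440 + 48708.490) = 258.1 mm
  → nearest: 5 (181.4 mm)
Q5 at (96.9, 44.6):
  4: √((-356.0)² + (-149.8)²) = √(126736.000 + 22440.040) = 386.2 mm
  5: √((-99.1)² + (128.8)²) = √(9820.810 + 16589.440) = 162.5 mm
  6: √((59.5)² + (-271.6)²) = √(3540.250 + 73766.560) = 278.0 mm
  → nearest: 5 (162.5 mm)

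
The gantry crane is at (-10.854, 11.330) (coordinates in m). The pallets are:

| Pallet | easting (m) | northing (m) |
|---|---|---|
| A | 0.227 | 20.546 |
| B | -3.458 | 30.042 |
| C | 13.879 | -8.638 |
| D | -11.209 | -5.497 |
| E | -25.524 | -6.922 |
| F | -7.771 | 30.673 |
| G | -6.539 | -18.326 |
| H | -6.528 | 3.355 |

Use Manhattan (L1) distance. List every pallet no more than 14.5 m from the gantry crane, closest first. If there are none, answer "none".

H

Distances from (-10.854, 11.330):
A: |11.081| + |9.216| = 11.081 + 9.216 = 20.297 m
B: |7.396| + |18.712| = 7.396 + 18.712 = 26.108 m
C: |24.733| + |-19.968| = 24.733 + 19.968 = 44.701 m
D: |-0.355| + |-16.827| = 0.355 + 16.827 = 17.182 m
E: |-14.670| + |-18.252| = 14.670 + 18.252 = 32.922 m
F: |3.083| + |19.343| = 3.083 + 19.343 = 22.426 m
G: |4.315| + |-29.656| = 4.315 + 29.656 = 33.971 m
H: |4.326| + |-7.975| = 4.326 + 7.975 = 12.301 m
Threshold 14.5 m: H (12.301 m) is within range.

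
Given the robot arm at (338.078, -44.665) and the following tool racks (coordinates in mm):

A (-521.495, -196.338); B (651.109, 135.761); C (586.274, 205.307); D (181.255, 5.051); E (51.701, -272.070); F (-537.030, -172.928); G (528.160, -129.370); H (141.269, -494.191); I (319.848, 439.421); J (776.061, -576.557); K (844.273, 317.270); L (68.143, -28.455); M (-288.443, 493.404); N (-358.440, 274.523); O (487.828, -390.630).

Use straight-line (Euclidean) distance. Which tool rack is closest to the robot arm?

D

Distances from (338.078, -44.665):
A: 872.852 mm
B: 361.306 mm
C: 352.260 mm
D: 164.515 mm
E: 365.684 mm
F: 884.458 mm
G: 208.101 mm
H: 490.721 mm
I: 484.429 mm
J: 689.012 mm
K: 622.278 mm
L: 270.421 mm
M: 825.861 mm
N: 766.171 mm
O: 376.984 mm
Minimum: D at 164.515 mm.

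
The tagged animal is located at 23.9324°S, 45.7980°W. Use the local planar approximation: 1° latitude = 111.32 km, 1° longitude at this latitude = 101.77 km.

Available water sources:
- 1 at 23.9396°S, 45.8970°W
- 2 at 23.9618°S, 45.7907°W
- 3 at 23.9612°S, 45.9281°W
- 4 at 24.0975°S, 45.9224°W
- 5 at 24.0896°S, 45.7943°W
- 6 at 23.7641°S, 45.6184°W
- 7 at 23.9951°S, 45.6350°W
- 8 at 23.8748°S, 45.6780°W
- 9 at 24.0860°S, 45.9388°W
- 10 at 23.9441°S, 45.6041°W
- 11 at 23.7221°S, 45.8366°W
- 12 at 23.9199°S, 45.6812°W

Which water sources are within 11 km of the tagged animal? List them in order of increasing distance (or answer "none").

2, 1

Distances from 23.9324°S, 45.7980°W:
1: √((-0.0072·111.32)² + (-0.0990·101.77)²) = √(0.642409 + 101.510260) = 10.1071 km
2: √((-0.0294·111.32)² + (0.0073·101.77)²) = √(10.711272 + 0.551932) = 3.3561 km
3: √((-0.0288·111.32)² + (-0.1301·101.77)²) = √(10.278539 + 175.304935) = 13.6229 km
4: √((-0.1651·111.32)² + (-0.1244·101.77)²) = √(337.785141 + 160.280360) = 22.3174 km
5: √((-0.1572·111.32)² + (0.0037·101.77)²) = √(306.232640 + 0.141789) = 17.5036 km
6: √((0.1683·111.32)² + (0.1796·101.77)²) = √(351.006070 + 334.081336) = 26.1742 km
7: √((-0.0627·111.32)² + (0.1630·101.77)²) = √(48.717105 + 275.178664) = 17.9971 km
8: √((0.0576·111.32)² + (0.1200·101.77)²) = √(41.114154 + 149.142714) = 13.7934 km
9: √((-0.1536·111.32)² + (-0.1408·101.77)²) = √(292.367320 + 205.326431) = 22.3091 km
10: √((-0.0117·111.32)² + (0.1939·101.77)²) = √(1.696360 + 389.399301) = 19.7761 km
11: √((0.2103·111.32)² + (-0.0386·101.77)²) = √(548.056005 + 15.431714) = 23.7379 km
12: √((0.0125·111.32)² + (0.1168·101.77)²) = √(1.936272 + 141.294493) = 11.9679 km
Threshold 11 km: 2 (3.3561 km), 1 (10.1071 km) are within range.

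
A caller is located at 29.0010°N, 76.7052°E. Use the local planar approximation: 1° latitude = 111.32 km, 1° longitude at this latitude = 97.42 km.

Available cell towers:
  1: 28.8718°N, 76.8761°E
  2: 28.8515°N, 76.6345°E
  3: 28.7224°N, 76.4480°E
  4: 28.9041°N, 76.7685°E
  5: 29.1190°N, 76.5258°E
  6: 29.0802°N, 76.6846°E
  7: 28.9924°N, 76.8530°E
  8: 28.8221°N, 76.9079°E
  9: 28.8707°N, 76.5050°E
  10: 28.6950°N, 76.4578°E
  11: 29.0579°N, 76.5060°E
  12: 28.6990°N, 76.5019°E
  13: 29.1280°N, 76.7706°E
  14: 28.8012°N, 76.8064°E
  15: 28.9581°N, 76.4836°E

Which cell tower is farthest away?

Distances from 29.0010°N, 76.7052°E:
1: 22.0011 km
2: 18.0113 km
3: 39.8708 km
4: 12.4252 km
5: 21.8632 km
6: 9.0421 km
7: 14.4305 km
8: 28.0456 km
9: 24.3060 km
10: 41.7282 km
11: 20.4136 km
12: 39.0188 km
13: 15.5070 km
14: 24.3288 km
15: 22.1102 km
Maximum: 10 at 41.7282 km.

10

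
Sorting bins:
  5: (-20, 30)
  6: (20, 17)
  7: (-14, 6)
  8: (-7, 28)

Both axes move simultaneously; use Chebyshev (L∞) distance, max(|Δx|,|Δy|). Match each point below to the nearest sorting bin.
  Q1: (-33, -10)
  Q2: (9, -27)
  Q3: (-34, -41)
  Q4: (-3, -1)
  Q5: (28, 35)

Q1 at (-33, -10):
  5: max(|13|, |40|) = 40
  6: max(|53|, |27|) = 53
  7: max(|19|, |16|) = 19
  8: max(|26|, |38|) = 38
  → nearest: 7 (19)
Q2 at (9, -27):
  5: max(|-29|, |57|) = 57
  6: max(|11|, |44|) = 44
  7: max(|-23|, |33|) = 33
  8: max(|-16|, |55|) = 55
  → nearest: 7 (33)
Q3 at (-34, -41):
  5: max(|14|, |71|) = 71
  6: max(|54|, |58|) = 58
  7: max(|20|, |47|) = 47
  8: max(|27|, |69|) = 69
  → nearest: 7 (47)
Q4 at (-3, -1):
  5: max(|-17|, |31|) = 31
  6: max(|23|, |18|) = 23
  7: max(|-11|, |7|) = 11
  8: max(|-4|, |29|) = 29
  → nearest: 7 (11)
Q5 at (28, 35):
  5: max(|-48|, |-5|) = 48
  6: max(|-8|, |-18|) = 18
  7: max(|-42|, |-29|) = 42
  8: max(|-35|, |-7|) = 35
  → nearest: 6 (18)

Q1→7; Q2→7; Q3→7; Q4→7; Q5→6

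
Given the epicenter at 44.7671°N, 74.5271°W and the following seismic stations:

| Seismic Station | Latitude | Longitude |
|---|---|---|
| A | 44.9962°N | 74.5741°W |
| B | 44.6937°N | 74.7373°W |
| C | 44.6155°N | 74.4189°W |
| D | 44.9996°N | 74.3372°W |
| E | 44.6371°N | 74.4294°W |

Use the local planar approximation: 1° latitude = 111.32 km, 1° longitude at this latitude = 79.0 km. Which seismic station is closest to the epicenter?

E

Distances from 44.7671°N, 74.5271°W:
A: 25.7723 km
B: 18.5072 km
C: 18.9174 km
D: 29.9155 km
E: 16.4012 km
Minimum: E at 16.4012 km.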